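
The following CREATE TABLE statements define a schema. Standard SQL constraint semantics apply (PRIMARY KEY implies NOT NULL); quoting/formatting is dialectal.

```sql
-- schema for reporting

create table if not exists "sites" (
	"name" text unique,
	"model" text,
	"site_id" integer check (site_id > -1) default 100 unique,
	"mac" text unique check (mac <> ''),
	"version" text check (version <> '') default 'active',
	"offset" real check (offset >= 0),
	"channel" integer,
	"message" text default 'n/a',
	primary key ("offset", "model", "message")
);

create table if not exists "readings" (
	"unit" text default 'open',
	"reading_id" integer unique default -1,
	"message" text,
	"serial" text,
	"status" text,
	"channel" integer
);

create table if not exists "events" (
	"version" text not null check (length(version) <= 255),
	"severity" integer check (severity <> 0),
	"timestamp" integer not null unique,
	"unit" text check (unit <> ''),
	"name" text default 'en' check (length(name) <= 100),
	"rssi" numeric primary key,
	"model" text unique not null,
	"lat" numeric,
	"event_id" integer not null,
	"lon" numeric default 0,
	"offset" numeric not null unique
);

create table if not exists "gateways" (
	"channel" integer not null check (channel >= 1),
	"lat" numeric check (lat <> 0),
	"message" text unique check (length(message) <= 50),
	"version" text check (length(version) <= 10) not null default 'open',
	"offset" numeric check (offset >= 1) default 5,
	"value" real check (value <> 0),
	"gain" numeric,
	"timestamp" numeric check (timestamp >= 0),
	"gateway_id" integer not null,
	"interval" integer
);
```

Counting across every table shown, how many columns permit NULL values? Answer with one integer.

23

sites: 5 nullable (name, site_id, mac, version, channel — PK (offset, model, message) and explicit NOT NULL columns excluded).
readings: 6 nullable (unit, reading_id, message, serial, status, channel — PK none and explicit NOT NULL columns excluded).
events: 5 nullable (severity, unit, name, lat, lon — PK (rssi) and explicit NOT NULL columns excluded).
gateways: 7 nullable (lat, message, offset, value, gain, timestamp, interval — PK none and explicit NOT NULL columns excluded).
Total: 5 + 6 + 5 + 7 = 23.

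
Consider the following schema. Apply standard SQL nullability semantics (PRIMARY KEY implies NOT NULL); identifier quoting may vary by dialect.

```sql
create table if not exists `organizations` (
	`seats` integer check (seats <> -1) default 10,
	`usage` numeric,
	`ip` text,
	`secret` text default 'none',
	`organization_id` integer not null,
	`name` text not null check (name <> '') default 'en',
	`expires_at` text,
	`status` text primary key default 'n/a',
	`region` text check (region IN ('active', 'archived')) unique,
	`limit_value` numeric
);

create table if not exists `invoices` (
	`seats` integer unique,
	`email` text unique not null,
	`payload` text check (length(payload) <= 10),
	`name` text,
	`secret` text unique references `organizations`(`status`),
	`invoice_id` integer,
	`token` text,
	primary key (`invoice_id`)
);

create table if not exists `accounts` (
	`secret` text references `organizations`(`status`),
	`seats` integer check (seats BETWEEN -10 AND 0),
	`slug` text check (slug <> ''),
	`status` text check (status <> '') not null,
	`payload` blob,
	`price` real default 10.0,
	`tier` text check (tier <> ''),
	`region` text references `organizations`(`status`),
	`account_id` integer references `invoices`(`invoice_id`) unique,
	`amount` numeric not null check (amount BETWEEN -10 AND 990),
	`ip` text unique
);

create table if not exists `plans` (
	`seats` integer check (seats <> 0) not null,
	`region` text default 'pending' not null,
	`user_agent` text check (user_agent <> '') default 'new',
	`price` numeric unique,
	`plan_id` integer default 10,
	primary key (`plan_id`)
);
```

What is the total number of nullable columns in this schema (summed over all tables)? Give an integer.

23

organizations: 7 nullable (seats, usage, ip, secret, expires_at, region, limit_value — PK (status) and explicit NOT NULL columns excluded).
invoices: 5 nullable (seats, payload, name, secret, token — PK (invoice_id) and explicit NOT NULL columns excluded).
accounts: 9 nullable (secret, seats, slug, payload, price, tier, region, account_id, ip — PK none and explicit NOT NULL columns excluded).
plans: 2 nullable (user_agent, price — PK (plan_id) and explicit NOT NULL columns excluded).
Total: 7 + 5 + 9 + 2 = 23.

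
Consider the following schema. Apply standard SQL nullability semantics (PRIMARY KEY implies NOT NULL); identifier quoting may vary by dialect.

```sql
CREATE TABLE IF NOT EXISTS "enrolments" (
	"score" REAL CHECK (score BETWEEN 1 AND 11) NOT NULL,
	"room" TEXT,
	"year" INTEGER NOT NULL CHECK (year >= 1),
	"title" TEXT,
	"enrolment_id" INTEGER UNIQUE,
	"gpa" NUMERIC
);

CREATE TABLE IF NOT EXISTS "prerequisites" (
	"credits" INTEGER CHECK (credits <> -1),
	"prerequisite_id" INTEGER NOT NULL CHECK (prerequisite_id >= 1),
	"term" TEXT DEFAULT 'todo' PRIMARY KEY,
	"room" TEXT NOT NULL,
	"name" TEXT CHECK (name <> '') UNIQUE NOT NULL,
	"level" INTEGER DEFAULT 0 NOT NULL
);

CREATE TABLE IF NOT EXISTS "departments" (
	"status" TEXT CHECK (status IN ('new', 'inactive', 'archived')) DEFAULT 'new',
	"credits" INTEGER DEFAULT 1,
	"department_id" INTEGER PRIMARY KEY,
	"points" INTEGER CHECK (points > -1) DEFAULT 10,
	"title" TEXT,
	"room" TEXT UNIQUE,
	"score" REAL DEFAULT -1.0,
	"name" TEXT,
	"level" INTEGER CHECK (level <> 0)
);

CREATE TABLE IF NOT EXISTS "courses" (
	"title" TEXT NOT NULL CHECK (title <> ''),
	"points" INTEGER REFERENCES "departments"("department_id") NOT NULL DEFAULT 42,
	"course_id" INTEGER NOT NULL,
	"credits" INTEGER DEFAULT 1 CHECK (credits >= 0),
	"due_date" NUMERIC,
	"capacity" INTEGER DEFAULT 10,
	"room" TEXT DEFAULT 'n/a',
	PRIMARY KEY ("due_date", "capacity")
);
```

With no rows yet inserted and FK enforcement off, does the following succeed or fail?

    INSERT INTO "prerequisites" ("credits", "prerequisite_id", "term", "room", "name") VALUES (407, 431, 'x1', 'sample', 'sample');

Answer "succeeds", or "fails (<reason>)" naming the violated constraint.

NOT NULL columns: level defaults to 0; name is supplied; prerequisite_id is supplied; room is supplied; term is supplied.
CHECK constraints: 407 satisfies (credits <> -1); 431 satisfies (prerequisite_id >= 1); 'sample' satisfies (name <> '').
No constraint is violated.

succeeds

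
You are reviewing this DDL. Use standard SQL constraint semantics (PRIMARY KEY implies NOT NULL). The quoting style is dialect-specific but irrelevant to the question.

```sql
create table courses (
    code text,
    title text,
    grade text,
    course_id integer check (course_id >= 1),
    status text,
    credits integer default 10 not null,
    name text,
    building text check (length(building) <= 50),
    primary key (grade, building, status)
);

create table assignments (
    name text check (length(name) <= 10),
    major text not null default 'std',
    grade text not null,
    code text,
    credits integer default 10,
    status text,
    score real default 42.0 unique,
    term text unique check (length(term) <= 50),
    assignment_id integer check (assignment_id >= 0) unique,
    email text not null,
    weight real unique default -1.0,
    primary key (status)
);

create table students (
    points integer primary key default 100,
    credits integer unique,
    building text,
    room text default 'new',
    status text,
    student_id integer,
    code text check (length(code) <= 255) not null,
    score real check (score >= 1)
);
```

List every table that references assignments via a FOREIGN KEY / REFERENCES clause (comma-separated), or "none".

none

No REFERENCES clause anywhere in the schema names assignments.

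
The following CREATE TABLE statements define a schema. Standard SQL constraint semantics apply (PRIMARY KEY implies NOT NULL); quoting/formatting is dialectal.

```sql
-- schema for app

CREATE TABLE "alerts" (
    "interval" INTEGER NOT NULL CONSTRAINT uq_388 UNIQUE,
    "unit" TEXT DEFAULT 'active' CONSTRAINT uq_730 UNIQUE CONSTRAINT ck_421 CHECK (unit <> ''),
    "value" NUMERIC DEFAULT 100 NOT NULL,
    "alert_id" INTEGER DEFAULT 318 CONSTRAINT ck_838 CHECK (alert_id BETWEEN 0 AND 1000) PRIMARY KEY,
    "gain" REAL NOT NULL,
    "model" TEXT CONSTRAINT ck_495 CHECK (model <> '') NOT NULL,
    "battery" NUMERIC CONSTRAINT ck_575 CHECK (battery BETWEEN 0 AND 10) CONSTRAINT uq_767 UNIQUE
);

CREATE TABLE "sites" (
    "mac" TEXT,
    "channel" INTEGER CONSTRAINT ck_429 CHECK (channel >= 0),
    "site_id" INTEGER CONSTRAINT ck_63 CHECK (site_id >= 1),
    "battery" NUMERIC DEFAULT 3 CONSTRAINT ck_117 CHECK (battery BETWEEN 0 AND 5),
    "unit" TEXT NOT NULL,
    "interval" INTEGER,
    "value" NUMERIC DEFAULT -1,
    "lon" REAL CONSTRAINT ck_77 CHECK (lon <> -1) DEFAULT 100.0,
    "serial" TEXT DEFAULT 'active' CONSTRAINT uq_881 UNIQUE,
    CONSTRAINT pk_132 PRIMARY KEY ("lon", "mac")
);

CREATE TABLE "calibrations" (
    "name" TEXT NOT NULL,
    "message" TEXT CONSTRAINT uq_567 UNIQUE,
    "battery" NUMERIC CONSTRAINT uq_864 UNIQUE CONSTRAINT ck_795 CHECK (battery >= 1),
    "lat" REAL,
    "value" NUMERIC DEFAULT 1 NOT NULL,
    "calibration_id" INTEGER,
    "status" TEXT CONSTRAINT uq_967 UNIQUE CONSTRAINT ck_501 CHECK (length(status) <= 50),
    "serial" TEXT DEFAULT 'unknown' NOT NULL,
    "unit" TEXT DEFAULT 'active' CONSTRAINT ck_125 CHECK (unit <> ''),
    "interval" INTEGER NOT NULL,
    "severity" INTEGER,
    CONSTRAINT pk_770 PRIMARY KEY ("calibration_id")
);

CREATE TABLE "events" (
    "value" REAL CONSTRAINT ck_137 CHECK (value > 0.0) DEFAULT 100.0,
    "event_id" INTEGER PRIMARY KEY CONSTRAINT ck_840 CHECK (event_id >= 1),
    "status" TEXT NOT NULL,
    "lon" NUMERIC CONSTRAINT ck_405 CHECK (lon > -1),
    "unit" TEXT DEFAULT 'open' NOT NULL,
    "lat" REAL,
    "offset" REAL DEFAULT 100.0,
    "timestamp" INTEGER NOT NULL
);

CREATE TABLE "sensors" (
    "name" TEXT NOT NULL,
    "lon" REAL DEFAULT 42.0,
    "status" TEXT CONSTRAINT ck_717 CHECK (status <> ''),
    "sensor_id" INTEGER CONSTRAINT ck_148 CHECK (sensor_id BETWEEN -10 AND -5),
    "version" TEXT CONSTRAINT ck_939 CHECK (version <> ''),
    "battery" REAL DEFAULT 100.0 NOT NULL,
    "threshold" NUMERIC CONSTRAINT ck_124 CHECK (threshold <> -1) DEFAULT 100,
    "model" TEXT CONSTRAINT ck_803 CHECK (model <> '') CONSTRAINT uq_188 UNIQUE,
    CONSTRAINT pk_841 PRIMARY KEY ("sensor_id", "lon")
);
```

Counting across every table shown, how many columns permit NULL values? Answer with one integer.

22

alerts: 2 nullable (unit, battery — PK (alert_id) and explicit NOT NULL columns excluded).
sites: 6 nullable (channel, site_id, battery, interval, value, serial — PK (lon, mac) and explicit NOT NULL columns excluded).
calibrations: 6 nullable (message, battery, lat, status, unit, severity — PK (calibration_id) and explicit NOT NULL columns excluded).
events: 4 nullable (value, lon, lat, offset — PK (event_id) and explicit NOT NULL columns excluded).
sensors: 4 nullable (status, version, threshold, model — PK (sensor_id, lon) and explicit NOT NULL columns excluded).
Total: 2 + 6 + 6 + 4 + 4 = 22.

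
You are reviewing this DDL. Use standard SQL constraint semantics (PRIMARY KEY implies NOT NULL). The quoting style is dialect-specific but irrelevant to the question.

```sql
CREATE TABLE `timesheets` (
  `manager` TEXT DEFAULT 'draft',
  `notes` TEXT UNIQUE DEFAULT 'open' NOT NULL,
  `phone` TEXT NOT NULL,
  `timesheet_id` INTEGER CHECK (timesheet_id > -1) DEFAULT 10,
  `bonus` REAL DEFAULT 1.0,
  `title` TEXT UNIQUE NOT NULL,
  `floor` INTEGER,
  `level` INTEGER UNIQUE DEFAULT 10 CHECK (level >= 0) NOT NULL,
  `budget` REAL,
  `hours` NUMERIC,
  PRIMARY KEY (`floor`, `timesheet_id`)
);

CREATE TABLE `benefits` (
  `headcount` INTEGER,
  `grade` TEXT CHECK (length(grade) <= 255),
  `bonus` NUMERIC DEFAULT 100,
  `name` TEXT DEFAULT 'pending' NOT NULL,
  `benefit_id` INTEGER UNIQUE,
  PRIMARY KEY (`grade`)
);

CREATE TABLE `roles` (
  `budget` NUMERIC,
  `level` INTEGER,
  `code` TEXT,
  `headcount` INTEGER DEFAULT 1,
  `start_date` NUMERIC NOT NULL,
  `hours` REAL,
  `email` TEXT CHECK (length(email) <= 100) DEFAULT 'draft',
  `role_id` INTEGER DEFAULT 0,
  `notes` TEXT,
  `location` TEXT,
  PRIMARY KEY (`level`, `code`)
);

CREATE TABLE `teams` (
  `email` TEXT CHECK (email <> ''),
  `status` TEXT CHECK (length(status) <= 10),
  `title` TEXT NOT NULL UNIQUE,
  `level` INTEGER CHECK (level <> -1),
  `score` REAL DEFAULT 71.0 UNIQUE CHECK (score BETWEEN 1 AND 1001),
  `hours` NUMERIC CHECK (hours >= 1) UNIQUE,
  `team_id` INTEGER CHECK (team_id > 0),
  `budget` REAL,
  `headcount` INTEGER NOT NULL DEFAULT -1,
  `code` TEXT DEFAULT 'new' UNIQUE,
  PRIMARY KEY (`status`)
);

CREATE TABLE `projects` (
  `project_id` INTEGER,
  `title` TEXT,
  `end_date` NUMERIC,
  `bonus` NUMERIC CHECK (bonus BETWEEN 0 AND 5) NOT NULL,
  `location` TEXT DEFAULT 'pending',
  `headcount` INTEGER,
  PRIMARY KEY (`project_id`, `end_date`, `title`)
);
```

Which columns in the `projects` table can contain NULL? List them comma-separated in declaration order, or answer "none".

- project_id: part of the PRIMARY KEY, which implies NOT NULL → not nullable.
- title: part of the PRIMARY KEY, which implies NOT NULL → not nullable.
- end_date: part of the PRIMARY KEY, which implies NOT NULL → not nullable.
- bonus: declared NOT NULL → not nullable.
- location: DEFAULT only fills an omitted column; an explicit NULL is still allowed → nullable.
- headcount: no NOT NULL constraint applies → nullable.

location, headcount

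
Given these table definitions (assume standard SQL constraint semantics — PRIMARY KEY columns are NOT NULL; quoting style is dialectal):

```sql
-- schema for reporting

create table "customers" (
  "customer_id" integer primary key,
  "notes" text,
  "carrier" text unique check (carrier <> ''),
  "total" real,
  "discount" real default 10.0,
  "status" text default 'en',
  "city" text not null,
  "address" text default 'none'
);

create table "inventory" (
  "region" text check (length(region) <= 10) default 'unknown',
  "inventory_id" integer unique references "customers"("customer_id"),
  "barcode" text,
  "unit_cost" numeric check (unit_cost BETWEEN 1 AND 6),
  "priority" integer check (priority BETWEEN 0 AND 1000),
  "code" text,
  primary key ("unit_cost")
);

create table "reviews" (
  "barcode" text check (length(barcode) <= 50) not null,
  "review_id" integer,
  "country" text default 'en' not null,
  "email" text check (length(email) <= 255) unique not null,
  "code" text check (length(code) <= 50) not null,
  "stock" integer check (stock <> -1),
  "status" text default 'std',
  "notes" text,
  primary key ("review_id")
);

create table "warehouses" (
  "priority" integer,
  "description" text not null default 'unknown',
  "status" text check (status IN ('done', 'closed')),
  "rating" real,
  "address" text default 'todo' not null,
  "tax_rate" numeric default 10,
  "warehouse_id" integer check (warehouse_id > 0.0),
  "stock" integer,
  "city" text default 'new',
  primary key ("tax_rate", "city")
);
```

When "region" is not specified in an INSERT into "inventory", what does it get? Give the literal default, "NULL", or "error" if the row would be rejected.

region has an explicit DEFAULT 'unknown'.
When the column is omitted from an INSERT, that default is used.

'unknown'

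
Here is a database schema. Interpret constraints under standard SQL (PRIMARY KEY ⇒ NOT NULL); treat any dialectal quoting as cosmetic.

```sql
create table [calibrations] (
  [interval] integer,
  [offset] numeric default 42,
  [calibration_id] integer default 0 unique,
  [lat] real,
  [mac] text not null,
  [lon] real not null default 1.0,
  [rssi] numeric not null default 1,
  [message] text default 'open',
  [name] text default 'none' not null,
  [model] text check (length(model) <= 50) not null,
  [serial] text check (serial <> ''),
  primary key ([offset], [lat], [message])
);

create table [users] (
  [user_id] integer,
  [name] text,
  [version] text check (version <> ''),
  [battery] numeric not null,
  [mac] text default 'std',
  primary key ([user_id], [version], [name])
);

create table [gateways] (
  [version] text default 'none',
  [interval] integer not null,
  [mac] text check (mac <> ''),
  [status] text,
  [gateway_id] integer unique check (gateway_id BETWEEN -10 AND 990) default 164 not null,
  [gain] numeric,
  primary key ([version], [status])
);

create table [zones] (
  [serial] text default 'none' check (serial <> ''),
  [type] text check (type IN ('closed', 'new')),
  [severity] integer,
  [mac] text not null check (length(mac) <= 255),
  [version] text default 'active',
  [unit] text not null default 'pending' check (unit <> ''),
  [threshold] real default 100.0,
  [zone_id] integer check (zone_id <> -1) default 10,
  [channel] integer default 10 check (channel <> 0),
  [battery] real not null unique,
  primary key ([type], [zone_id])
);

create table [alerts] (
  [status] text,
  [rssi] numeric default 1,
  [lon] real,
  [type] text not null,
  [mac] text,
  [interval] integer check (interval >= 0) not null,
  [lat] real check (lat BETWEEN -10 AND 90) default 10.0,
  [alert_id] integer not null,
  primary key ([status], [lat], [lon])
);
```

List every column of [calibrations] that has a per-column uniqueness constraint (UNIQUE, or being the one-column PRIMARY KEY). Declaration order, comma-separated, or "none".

calibration_id

- interval: no UNIQUE or single-column PK constraint.
- offset: part of a composite PRIMARY KEY — only the tuple is unique, not this column on its own.
- calibration_id: declared UNIQUE → unique.
- lat: part of a composite PRIMARY KEY — only the tuple is unique, not this column on its own.
- mac: no UNIQUE or single-column PK constraint.
- lon: no UNIQUE or single-column PK constraint.
- rssi: no UNIQUE or single-column PK constraint.
- message: part of a composite PRIMARY KEY — only the tuple is unique, not this column on its own.
- name: no UNIQUE or single-column PK constraint.
- model: no UNIQUE or single-column PK constraint.
- serial: no UNIQUE or single-column PK constraint.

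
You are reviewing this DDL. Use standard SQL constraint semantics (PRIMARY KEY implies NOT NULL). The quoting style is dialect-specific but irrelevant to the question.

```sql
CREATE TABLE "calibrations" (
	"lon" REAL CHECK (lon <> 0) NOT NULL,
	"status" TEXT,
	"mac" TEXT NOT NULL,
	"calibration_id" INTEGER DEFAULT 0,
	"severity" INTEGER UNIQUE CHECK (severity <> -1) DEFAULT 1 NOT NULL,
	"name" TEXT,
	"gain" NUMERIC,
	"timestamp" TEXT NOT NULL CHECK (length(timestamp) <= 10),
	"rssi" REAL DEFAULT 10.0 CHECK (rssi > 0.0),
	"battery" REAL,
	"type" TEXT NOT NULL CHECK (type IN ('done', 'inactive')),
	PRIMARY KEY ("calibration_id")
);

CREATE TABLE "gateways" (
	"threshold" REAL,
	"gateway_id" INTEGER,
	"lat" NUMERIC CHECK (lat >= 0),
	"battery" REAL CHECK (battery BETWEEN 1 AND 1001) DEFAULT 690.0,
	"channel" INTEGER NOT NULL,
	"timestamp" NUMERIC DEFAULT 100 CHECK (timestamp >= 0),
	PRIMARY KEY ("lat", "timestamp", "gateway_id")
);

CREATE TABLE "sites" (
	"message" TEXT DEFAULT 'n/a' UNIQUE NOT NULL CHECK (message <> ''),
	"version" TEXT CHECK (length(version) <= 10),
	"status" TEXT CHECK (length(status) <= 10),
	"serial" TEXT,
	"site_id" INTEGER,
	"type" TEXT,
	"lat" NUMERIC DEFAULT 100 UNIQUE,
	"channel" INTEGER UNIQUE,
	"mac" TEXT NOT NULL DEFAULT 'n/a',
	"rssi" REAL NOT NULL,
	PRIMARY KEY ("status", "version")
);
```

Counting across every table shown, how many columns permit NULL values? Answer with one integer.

12

calibrations: 5 nullable (status, name, gain, rssi, battery — PK (calibration_id) and explicit NOT NULL columns excluded).
gateways: 2 nullable (threshold, battery — PK (lat, timestamp, gateway_id) and explicit NOT NULL columns excluded).
sites: 5 nullable (serial, site_id, type, lat, channel — PK (status, version) and explicit NOT NULL columns excluded).
Total: 5 + 2 + 5 = 12.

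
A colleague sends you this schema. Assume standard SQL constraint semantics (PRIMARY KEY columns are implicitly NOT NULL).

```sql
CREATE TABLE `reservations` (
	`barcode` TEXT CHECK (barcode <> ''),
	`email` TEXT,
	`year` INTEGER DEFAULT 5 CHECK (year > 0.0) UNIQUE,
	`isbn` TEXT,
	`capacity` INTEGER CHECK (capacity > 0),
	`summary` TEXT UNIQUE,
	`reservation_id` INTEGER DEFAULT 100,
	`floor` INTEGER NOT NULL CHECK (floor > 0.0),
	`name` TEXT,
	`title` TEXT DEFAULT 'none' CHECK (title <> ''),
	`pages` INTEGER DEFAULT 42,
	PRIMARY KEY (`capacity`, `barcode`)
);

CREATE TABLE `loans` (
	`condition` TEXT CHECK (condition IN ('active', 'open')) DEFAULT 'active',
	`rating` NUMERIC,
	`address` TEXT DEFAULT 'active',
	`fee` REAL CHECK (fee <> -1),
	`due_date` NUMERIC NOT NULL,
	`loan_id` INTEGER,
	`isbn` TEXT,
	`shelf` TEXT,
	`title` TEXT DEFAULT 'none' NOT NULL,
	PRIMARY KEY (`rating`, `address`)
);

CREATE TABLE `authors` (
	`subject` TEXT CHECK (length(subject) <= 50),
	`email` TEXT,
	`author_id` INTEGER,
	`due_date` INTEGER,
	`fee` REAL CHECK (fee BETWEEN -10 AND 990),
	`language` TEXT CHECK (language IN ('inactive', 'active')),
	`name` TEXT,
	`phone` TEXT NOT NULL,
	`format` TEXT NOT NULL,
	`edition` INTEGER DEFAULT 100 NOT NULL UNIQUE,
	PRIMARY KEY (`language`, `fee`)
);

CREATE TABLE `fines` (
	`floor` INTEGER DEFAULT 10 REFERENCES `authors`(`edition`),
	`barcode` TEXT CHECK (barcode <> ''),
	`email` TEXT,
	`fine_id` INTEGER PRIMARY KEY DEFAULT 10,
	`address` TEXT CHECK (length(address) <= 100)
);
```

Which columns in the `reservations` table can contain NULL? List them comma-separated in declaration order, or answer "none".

email, year, isbn, summary, reservation_id, name, title, pages

- barcode: part of the PRIMARY KEY, which implies NOT NULL → not nullable.
- email: no NOT NULL constraint applies → nullable.
- year: CHECK does not forbid NULL (a CHECK constraint passes when its expression is NULL) → nullable.
- isbn: no NOT NULL constraint applies → nullable.
- capacity: part of the PRIMARY KEY, which implies NOT NULL → not nullable.
- summary: UNIQUE does not imply NOT NULL → nullable.
- reservation_id: DEFAULT only fills an omitted column; an explicit NULL is still allowed → nullable.
- floor: declared NOT NULL → not nullable.
- name: no NOT NULL constraint applies → nullable.
- title: CHECK does not forbid NULL (a CHECK constraint passes when its expression is NULL) → nullable.
- pages: DEFAULT only fills an omitted column; an explicit NULL is still allowed → nullable.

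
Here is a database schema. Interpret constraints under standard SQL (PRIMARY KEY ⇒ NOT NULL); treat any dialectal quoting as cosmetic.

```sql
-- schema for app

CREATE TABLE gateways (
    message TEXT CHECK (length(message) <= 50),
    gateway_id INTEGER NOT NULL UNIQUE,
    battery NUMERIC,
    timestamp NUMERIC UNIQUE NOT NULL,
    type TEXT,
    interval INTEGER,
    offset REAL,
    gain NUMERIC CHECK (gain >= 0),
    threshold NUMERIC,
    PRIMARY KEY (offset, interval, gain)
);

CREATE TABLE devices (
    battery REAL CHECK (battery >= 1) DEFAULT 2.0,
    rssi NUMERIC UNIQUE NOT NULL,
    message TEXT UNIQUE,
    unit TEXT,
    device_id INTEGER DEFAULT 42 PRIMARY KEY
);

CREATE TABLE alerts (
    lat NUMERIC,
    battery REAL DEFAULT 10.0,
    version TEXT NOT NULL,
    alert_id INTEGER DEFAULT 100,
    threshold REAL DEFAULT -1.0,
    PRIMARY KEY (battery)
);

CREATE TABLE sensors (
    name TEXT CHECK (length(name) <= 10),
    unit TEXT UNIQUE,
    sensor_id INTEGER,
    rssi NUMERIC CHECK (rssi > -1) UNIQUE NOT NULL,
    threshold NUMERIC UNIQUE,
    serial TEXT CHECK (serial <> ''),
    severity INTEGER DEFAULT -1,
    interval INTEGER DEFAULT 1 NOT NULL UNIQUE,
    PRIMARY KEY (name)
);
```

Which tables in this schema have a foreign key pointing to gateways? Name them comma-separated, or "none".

No REFERENCES clause anywhere in the schema names gateways.

none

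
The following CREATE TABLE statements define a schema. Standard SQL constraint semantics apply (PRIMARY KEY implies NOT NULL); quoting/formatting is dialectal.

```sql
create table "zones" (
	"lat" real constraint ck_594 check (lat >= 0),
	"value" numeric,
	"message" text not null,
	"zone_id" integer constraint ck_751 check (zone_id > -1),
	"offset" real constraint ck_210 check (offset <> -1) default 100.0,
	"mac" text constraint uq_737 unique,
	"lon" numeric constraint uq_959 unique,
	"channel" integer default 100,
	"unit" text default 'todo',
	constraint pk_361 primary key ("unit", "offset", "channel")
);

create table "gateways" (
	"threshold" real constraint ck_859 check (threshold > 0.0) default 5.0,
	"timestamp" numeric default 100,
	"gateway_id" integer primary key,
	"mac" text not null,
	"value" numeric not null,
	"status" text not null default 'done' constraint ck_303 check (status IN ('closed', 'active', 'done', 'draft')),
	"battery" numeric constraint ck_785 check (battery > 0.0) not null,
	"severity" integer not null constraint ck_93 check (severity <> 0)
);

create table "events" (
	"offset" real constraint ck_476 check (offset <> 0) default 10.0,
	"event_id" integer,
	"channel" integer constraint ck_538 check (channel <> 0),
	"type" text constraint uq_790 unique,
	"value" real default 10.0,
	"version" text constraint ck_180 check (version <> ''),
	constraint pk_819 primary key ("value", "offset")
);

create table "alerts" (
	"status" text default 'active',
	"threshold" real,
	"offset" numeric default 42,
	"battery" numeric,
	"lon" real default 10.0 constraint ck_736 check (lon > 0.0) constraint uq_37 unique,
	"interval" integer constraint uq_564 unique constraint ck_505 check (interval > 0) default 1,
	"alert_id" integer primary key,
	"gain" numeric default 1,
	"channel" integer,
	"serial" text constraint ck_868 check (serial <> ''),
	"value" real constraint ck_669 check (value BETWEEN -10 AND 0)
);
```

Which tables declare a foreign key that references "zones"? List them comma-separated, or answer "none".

No REFERENCES clause anywhere in the schema names zones.

none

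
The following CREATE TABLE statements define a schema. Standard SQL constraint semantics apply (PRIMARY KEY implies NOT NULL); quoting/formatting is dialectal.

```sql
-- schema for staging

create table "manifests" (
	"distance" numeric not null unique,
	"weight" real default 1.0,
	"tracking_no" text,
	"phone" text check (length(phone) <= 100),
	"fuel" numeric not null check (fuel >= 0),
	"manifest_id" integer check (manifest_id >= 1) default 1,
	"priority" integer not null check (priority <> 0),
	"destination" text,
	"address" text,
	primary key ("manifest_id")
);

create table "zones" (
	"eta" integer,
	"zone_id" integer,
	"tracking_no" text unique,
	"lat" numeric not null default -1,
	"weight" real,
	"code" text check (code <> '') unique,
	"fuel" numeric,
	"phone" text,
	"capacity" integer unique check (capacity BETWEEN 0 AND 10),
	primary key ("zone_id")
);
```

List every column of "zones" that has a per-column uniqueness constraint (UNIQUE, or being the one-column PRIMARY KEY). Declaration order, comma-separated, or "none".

- eta: no UNIQUE or single-column PK constraint.
- zone_id: single-column PRIMARY KEY → unique.
- tracking_no: declared UNIQUE → unique.
- lat: no UNIQUE or single-column PK constraint.
- weight: no UNIQUE or single-column PK constraint.
- code: declared UNIQUE → unique.
- fuel: no UNIQUE or single-column PK constraint.
- phone: no UNIQUE or single-column PK constraint.
- capacity: declared UNIQUE → unique.

zone_id, tracking_no, code, capacity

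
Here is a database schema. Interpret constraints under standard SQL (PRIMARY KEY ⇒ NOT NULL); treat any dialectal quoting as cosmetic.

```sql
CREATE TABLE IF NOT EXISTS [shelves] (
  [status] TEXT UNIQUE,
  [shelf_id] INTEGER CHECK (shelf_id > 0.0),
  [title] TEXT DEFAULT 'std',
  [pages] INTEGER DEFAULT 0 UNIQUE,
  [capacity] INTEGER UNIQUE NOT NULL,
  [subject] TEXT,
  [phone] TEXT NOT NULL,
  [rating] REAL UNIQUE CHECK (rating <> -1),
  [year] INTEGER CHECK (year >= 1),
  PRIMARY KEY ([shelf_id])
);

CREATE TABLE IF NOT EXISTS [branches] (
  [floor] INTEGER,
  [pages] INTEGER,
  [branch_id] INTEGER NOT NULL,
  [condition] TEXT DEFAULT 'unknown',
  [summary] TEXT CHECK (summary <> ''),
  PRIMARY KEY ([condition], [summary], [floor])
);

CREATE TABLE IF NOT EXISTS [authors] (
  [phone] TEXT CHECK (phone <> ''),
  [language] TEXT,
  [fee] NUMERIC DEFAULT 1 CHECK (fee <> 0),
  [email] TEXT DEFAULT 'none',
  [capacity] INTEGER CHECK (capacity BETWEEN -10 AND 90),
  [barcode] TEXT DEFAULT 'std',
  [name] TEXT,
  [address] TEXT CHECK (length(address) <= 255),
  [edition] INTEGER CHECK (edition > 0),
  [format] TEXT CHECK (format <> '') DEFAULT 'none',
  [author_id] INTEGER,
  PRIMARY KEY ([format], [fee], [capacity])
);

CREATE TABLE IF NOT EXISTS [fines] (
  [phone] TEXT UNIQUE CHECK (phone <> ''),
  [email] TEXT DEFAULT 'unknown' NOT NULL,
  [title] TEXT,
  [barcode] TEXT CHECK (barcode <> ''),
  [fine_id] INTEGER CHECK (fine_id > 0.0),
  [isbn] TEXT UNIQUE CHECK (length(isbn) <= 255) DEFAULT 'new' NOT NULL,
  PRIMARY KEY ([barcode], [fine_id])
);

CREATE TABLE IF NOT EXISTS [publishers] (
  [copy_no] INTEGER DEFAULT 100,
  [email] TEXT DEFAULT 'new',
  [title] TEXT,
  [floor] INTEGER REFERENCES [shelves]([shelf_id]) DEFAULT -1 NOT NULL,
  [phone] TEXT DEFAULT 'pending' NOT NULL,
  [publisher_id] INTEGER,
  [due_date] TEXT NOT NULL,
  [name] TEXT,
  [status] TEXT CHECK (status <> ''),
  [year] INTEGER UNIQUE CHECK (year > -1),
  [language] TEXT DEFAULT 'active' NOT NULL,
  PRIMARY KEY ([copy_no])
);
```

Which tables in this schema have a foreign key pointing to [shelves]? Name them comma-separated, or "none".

- publishers.floor references shelves(shelf_id).

publishers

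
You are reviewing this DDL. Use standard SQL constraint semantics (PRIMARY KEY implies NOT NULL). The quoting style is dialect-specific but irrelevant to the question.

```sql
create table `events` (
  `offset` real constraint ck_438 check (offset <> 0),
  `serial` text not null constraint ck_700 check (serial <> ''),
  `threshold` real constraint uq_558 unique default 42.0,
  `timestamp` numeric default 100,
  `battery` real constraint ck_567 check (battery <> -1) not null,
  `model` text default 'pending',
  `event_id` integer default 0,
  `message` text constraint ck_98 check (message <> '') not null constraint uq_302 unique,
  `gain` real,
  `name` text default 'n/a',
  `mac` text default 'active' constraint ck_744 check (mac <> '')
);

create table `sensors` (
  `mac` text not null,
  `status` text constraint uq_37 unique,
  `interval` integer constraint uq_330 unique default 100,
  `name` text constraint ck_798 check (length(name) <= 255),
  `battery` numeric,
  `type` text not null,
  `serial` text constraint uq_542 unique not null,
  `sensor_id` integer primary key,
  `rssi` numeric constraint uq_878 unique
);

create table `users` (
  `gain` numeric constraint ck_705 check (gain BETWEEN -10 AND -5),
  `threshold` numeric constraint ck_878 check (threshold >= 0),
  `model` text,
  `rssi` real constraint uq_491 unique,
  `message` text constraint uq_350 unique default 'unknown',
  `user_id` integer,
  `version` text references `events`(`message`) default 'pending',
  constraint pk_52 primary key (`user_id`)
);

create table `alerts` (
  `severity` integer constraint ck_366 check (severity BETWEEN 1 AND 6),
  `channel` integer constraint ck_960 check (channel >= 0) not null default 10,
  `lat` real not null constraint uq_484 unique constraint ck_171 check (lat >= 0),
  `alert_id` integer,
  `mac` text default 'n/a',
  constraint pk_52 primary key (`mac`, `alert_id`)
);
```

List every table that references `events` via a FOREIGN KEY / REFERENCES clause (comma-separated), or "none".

users

- users.version references events(message).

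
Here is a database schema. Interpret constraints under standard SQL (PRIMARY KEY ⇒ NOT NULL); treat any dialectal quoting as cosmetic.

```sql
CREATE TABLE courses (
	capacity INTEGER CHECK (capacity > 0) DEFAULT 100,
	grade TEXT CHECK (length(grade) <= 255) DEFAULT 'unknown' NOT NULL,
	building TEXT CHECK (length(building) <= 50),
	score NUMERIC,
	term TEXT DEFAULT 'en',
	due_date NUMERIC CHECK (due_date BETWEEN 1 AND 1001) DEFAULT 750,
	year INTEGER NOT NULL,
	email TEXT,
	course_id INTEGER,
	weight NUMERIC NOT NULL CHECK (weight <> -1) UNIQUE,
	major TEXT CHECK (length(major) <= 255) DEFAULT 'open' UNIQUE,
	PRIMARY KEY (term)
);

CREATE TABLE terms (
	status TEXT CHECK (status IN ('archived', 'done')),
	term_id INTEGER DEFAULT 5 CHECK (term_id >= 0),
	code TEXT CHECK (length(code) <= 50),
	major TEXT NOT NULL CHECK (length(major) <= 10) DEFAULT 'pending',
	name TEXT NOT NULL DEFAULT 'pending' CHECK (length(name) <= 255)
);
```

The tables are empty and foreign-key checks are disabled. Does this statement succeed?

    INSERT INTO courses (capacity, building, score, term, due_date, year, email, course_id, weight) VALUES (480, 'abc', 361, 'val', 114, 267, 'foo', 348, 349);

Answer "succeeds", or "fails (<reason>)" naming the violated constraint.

NOT NULL columns: grade defaults to 'unknown'; term is supplied; weight is supplied; year is supplied.
CHECK constraints: 480 satisfies (capacity > 0); 'abc' satisfies (length(building) <= 50); 114 satisfies (due_date BETWEEN 1 AND 1001); 349 satisfies (weight <> -1).
No constraint is violated.

succeeds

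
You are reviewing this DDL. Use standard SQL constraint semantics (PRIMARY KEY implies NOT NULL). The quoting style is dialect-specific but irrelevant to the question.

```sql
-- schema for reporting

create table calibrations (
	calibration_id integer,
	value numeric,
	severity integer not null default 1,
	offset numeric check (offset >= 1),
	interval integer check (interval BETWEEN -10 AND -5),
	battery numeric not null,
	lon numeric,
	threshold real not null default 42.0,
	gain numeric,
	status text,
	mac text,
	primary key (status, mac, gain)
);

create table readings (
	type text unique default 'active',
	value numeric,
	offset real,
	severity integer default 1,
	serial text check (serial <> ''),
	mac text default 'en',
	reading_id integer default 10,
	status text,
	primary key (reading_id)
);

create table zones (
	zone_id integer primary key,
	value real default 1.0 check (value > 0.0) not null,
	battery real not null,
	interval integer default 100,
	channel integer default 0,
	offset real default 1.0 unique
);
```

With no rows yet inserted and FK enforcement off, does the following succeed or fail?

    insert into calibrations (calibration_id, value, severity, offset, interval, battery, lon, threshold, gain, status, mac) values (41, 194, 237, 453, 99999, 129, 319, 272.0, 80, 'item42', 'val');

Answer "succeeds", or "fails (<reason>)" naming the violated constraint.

The value 99999 for interval violates CHECK (interval BETWEEN -10 AND -5).

fails (CHECK on interval)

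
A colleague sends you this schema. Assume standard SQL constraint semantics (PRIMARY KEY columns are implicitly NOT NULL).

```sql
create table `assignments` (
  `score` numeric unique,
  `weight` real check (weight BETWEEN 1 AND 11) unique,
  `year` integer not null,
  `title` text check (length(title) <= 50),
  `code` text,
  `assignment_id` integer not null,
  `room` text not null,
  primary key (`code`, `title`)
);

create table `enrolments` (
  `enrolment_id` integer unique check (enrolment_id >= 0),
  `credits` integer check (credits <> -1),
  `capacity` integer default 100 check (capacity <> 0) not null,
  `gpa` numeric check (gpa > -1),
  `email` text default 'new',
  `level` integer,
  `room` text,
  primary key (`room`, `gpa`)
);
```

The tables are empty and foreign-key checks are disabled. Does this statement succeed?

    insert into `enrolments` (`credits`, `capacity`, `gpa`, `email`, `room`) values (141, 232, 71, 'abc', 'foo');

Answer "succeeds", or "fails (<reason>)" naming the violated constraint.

succeeds

NOT NULL columns: capacity is supplied; gpa is supplied; room is supplied.
CHECK constraints: 141 satisfies (credits <> -1); 232 satisfies (capacity <> 0); 71 satisfies (gpa > -1).
No constraint is violated.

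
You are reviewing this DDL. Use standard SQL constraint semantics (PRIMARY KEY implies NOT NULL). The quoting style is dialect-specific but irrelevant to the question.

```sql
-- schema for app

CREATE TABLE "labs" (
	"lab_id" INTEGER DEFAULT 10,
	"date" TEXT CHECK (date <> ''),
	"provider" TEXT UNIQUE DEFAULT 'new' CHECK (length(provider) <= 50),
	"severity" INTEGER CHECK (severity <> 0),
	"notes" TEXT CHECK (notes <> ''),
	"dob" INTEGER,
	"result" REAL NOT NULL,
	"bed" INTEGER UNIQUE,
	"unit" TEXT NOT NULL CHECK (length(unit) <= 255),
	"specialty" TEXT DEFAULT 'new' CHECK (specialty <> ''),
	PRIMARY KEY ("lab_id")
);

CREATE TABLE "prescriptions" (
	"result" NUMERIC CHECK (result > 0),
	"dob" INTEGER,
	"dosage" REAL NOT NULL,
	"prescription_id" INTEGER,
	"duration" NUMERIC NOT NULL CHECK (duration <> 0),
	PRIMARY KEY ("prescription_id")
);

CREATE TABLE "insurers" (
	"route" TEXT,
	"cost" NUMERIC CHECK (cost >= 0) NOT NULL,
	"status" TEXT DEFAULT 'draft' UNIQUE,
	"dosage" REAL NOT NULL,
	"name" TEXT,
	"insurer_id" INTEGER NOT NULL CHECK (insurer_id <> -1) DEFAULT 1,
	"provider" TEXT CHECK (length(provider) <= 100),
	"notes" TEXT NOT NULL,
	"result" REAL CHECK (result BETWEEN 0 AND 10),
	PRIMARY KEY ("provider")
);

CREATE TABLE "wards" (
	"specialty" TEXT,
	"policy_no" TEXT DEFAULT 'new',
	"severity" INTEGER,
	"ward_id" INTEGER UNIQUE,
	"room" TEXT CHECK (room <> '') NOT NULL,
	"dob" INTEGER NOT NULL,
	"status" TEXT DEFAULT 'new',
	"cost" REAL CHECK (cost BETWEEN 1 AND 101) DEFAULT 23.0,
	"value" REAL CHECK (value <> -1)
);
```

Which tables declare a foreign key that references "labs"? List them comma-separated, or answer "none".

No REFERENCES clause anywhere in the schema names labs.

none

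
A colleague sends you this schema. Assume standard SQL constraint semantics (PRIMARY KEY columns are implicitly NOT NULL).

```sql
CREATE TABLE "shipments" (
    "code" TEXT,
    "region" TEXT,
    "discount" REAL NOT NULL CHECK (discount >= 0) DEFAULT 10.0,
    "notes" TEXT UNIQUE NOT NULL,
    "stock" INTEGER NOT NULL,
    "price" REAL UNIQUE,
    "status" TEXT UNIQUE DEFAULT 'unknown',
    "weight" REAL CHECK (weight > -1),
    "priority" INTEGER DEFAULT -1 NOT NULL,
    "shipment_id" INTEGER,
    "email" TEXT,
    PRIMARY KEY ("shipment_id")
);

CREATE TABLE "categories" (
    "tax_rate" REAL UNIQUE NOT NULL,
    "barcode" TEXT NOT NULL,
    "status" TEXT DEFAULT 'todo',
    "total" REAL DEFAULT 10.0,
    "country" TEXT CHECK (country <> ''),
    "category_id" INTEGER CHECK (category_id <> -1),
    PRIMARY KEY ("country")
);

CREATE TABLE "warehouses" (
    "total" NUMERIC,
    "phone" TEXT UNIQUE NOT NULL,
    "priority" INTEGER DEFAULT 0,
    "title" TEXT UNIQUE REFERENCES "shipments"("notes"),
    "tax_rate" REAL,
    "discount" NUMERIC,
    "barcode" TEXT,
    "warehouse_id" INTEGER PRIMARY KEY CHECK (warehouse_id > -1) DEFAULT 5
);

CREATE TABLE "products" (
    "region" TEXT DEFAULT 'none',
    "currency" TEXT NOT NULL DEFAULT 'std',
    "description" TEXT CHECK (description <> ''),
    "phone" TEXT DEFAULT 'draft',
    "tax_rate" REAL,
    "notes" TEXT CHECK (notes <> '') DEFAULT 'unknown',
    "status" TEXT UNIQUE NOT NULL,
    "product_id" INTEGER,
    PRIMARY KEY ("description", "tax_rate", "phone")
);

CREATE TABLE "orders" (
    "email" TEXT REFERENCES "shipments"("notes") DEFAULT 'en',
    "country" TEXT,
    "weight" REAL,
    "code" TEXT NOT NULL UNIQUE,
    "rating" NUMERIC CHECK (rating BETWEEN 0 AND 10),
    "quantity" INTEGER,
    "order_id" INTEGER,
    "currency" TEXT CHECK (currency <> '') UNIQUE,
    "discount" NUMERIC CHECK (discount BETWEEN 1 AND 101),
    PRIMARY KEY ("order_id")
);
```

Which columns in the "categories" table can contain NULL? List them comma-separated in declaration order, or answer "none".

- tax_rate: declared NOT NULL → not nullable.
- barcode: declared NOT NULL → not nullable.
- status: DEFAULT only fills an omitted column; an explicit NULL is still allowed → nullable.
- total: DEFAULT only fills an omitted column; an explicit NULL is still allowed → nullable.
- country: part of the PRIMARY KEY, which implies NOT NULL → not nullable.
- category_id: CHECK does not forbid NULL (a CHECK constraint passes when its expression is NULL) → nullable.

status, total, category_id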